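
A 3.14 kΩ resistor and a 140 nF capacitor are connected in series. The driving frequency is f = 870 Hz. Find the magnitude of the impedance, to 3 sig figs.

3400 Ω

ω = 2πf = 5466 rad/s
X_C = 1/(ωC) = 1310 Ω
Z = 3140 − j1310 Ω
|Z| = √(3140² + 1310²) = 3400 Ω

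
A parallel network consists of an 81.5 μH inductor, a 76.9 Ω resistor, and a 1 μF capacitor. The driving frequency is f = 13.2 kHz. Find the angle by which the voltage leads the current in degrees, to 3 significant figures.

ω = 2πf = 82940 rad/s
X_L = ωL = 6.76 Ω
X_C = 1/(ωC) = 12.1 Ω
Parallel: admittances add. Y = 1/R + 1/(jωL) + jωC
Y = (0.0130 − j0.0650) S
|Y| = 0.0663 S → |Z| = 1/|Y| = 15.1 Ω, ∠Z = −∠Y = 78.7°

78.7°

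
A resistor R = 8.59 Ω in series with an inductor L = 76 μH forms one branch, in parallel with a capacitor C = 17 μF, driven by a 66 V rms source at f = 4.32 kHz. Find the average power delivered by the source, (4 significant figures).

479.5 W

ω = 2πf = 27140 rad/s
X_L = ωL = 2.063 Ω
X_C = 1/(ωC) = 2.167 Ω
Branch 1 (R+jX_L): Z₁ = 8.590 + j2.063 Ω, |Z₁| = 8.834 Ω
Branch 2 (−jX_C): Z₂ = −j2.167 Ω
Parallel: Z = Z₁Z₂/(Z₁+Z₂), |Z| = 2.229 Ω, ∠Z = -75.80°
I = V/|Z| = 29.62 A
P = VI cos φ = 66 × 29.62 × cos(-75.80°) = 479.5 W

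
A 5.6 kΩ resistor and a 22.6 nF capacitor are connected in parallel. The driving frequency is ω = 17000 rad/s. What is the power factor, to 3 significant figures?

X_C = 1/(ωC) = 2600 Ω
Parallel: admittances add. Y = 1/R + jωC
Y = (0.000179 + j0.000384) S
|Y| = 0.000424 S → |Z| = 1/|Y| = 2360 Ω, ∠Z = −∠Y = -65.1°
cos φ = cos(-65.1°) = 0.421

0.421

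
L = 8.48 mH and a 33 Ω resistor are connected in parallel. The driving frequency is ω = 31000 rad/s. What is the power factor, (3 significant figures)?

0.992

X_L = ωL = 263 Ω
Parallel: admittances add. Y = 1/R + 1/(jωL)
Y = (0.0303 − j0.00380) S
|Y| = 0.0305 S → |Z| = 1/|Y| = 32.7 Ω, ∠Z = −∠Y = 7.16°
cos φ = cos(7.16°) = 0.992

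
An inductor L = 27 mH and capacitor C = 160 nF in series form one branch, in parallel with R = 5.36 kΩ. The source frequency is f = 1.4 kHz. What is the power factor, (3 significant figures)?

ω = 2πf = 8796 rad/s
X_L = ωL = 238 Ω
X_C = 1/(ωC) = 711 Ω
Branch 1: Z₁ = R = 5360 Ω
Branch 2 (series LC): Z₂ = j(X_L − X_C) = −j473 Ω
Parallel: Z = Z₁Z₂/(Z₁+Z₂), |Z| = 471 Ω, ∠Z = -85.0°
cos φ = cos(-85.0°) = 0.0879

0.0879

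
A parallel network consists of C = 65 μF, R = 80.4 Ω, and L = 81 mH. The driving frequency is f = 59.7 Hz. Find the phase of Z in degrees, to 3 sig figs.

ω = 2πf = 375.1 rad/s
X_L = ωL = 30.4 Ω
X_C = 1/(ωC) = 41.0 Ω
Parallel: admittances add. Y = 1/R + 1/(jωL) + jωC
Y = (0.0124 − j0.00853) S
|Y| = 0.0151 S → |Z| = 1/|Y| = 66.3 Ω, ∠Z = −∠Y = 34.4°

34.4°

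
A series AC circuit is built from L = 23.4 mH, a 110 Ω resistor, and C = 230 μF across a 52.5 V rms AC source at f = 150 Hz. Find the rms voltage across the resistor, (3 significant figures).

51.9 V

ω = 2πf = 942.5 rad/s
X_L = ωL = 22.1 Ω
X_C = 1/(ωC) = 4.61 Ω
Net reactance X = X_L − X_C = 17.4 Ω
Z = 110 + j17.4 Ω
|Z| = √(110² + 17.4²) = 111 Ω
I = V/|Z| = 471 mA
V_R = I·|Z_R| = 0.471 × 110 = 51.9 V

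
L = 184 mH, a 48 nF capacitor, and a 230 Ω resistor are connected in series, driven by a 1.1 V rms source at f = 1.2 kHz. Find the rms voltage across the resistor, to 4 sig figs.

0.1814 V

ω = 2πf = 7540 rad/s
X_L = ωL = 1387 Ω
X_C = 1/(ωC) = 2763 Ω
Net reactance X = X_L − X_C = -1376 Ω
Z = 230.0 − j1376 Ω
|Z| = √(230.0² + 1376²) = 1395 Ω
I = V/|Z| = 788.6 μA
V_R = I·|Z_R| = 0.0007886 × 230.0 = 0.1814 V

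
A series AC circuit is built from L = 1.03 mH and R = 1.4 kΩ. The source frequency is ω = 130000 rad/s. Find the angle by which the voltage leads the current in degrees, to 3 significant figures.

X_L = ωL = 134 Ω
Z = 1400 + j134 Ω
|Z| = √(1400² + 134²) = 1410 Ω
∠Z = arctan(134/1400) = 5.46°

5.46°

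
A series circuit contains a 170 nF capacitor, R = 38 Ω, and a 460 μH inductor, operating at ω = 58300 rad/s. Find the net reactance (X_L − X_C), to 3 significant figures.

X_L = ωL = 26.8 Ω
X_C = 1/(ωC) = 101 Ω
X = 26.8 − 101 = -74.1 Ω

-74.1 Ω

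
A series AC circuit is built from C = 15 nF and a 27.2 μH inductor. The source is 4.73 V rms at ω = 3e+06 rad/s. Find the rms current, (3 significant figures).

X_L = ωL = 81.6 Ω
X_C = 1/(ωC) = 22.2 Ω
Net reactance X = X_L − X_C = 59.4 Ω
Z = j59.4 Ω
|Z| = √(0² + 59.4²) = 59.4 Ω
I = V/|Z| = 4.73/59.4 = 79.7 mA

79.7 mA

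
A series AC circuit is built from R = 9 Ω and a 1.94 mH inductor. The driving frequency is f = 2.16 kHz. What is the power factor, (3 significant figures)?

ω = 2πf = 13570 rad/s
X_L = ωL = 26.3 Ω
Z = 9.00 + j26.3 Ω
|Z| = √(9.00² + 26.3²) = 27.8 Ω
∠Z = arctan(26.3/9.00) = 71.1°
cos φ = cos(71.1°) = 0.323

0.323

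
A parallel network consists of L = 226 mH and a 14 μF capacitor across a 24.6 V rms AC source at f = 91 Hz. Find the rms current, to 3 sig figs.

6.54 mA

ω = 2πf = 571.8 rad/s
X_L = ωL = 129 Ω
X_C = 1/(ωC) = 125 Ω
Parallel: admittances add. Y = 1/(jωL) + jωC
Y = (0 + j0.000266) S
|Y| = 0.000266 S → |Z| = 1/|Y| = 3760 Ω, ∠Z = −∠Y = -90.0°
I = V/|Z| = 24.6/3760 = 6.54 mA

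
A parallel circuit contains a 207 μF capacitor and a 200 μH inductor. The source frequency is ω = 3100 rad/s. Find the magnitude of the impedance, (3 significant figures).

1.03 Ω

X_L = ωL = 0.620 Ω
X_C = 1/(ωC) = 1.56 Ω
Parallel: admittances add. Y = 1/(jωL) + jωC
Y = (0 − j0.971) S
|Y| = 0.971 S → |Z| = 1/|Y| = 1.03 Ω, ∠Z = −∠Y = 90.0°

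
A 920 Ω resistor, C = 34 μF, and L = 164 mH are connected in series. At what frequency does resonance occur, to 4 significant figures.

ω₀ = 1/√(LC) = 1/√(0.164 × 3.4e-05) = 423.5 rad/s
f₀ = ω₀/(2π) = 67.40 Hz

67.40 Hz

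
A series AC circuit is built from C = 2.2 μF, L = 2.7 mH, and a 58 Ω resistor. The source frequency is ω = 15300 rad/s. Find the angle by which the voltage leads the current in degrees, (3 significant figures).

X_L = ωL = 41.3 Ω
X_C = 1/(ωC) = 29.7 Ω
Net reactance X = X_L − X_C = 11.6 Ω
Z = 58.0 + j11.6 Ω
|Z| = √(58.0² + 11.6²) = 59.1 Ω
∠Z = arctan(11.6/58.0) = 11.3°

11.3°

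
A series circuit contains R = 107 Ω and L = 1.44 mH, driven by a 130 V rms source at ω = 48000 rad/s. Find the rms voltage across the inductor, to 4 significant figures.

70.54 V

X_L = ωL = 69.12 Ω
Z = 107.0 + j69.12 Ω
|Z| = √(107.0² + 69.12²) = 127.4 Ω
I = V/|Z| = 1.021 A
V_L = I·|Z_L| = 1.021 × 69.12 = 70.54 V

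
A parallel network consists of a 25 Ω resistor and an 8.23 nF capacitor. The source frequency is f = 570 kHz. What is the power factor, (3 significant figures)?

ω = 2πf = 3.581e+06 rad/s
X_C = 1/(ωC) = 33.9 Ω
Parallel: admittances add. Y = 1/R + jωC
Y = (0.0400 + j0.0295) S
|Y| = 0.0497 S → |Z| = 1/|Y| = 20.1 Ω, ∠Z = −∠Y = -36.4°
cos φ = cos(-36.4°) = 0.805

0.805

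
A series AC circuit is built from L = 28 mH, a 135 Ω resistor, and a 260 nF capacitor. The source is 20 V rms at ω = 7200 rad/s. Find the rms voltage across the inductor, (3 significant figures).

X_L = ωL = 202 Ω
X_C = 1/(ωC) = 534 Ω
Net reactance X = X_L − X_C = -333 Ω
Z = 135 − j333 Ω
|Z| = √(135² + 333²) = 359 Ω
I = V/|Z| = 55.7 mA
V_L = I·|Z_L| = 0.0557 × 202 = 11.2 V

11.2 V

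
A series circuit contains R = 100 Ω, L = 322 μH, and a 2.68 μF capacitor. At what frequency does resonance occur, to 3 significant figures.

ω₀ = 1/√(LC) = 1/√(0.000322 × 2.68e-06) = 34040 rad/s
f₀ = ω₀/(2π) = 5.42 kHz

5.42 kHz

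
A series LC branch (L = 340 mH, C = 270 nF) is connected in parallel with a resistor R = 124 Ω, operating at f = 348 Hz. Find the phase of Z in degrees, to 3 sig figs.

ω = 2πf = 2187 rad/s
X_L = ωL = 743 Ω
X_C = 1/(ωC) = 1690 Ω
Branch 1: Z₁ = R = 124 Ω
Branch 2 (series LC): Z₂ = j(X_L − X_C) = −j950 Ω
Parallel: Z = Z₁Z₂/(Z₁+Z₂), |Z| = 123 Ω, ∠Z = -7.43°

-7.43°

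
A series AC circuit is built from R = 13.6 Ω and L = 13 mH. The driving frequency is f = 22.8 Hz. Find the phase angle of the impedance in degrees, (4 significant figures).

7.797°

ω = 2πf = 143.3 rad/s
X_L = ωL = 1.862 Ω
Z = 13.60 + j1.862 Ω
|Z| = √(13.60² + 1.862²) = 13.73 Ω
∠Z = arctan(1.862/13.60) = 7.797°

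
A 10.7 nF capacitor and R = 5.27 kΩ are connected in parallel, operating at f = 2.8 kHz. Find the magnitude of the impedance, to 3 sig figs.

ω = 2πf = 17590 rad/s
X_C = 1/(ωC) = 5310 Ω
Parallel: admittances add. Y = 1/R + jωC
Y = (0.000190 + j0.000188) S
|Y| = 0.000267 S → |Z| = 1/|Y| = 3740 Ω, ∠Z = −∠Y = -44.8°

3740 Ω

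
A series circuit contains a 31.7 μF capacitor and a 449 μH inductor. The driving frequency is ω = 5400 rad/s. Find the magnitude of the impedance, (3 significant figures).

3.42 Ω

X_L = ωL = 2.42 Ω
X_C = 1/(ωC) = 5.84 Ω
Net reactance X = X_L − X_C = -3.42 Ω
Z = − j3.42 Ω
|Z| = √(0² + 3.42²) = 3.42 Ω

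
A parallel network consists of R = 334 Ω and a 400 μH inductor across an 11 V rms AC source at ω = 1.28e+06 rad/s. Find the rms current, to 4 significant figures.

39.32 mA

X_L = ωL = 512.0 Ω
Parallel: admittances add. Y = 1/R + 1/(jωL)
Y = (0.002994 − j0.001953) S
|Y| = 0.003575 S → |Z| = 1/|Y| = 279.7 Ω, ∠Z = −∠Y = 33.12°
I = V/|Z| = 11/279.7 = 39.32 mA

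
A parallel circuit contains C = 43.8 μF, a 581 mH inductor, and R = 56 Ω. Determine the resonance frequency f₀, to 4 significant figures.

ω₀ = 1/√(LC) = 1/√(0.581 × 4.38e-05) = 198.2 rad/s
f₀ = ω₀/(2π) = 31.55 Hz

31.55 Hz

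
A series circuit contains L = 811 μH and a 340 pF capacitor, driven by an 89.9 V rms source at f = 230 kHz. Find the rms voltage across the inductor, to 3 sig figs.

122 V

ω = 2πf = 1.445e+06 rad/s
X_L = ωL = 1170 Ω
X_C = 1/(ωC) = 2040 Ω
Net reactance X = X_L − X_C = -863 Ω
Z = − j863 Ω
|Z| = √(0² + 863²) = 863 Ω
I = V/|Z| = 104 mA
V_L = I·|Z_L| = 0.104 × 1170 = 122 V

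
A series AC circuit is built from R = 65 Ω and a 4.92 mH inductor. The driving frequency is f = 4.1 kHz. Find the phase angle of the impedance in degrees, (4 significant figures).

62.85°

ω = 2πf = 25760 rad/s
X_L = ωL = 126.7 Ω
Z = 65.00 + j126.7 Ω
|Z| = √(65.00² + 126.7²) = 142.4 Ω
∠Z = arctan(126.7/65.00) = 62.85°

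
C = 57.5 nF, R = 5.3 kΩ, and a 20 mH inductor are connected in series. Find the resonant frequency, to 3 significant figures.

ω₀ = 1/√(LC) = 1/√(0.02 × 5.75e-08) = 29490 rad/s
f₀ = ω₀/(2π) = 4.69 kHz

4.69 kHz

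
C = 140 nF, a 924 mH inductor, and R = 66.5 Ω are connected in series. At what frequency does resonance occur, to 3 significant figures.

443 Hz

ω₀ = 1/√(LC) = 1/√(0.924 × 1.4e-07) = 2780 rad/s
f₀ = ω₀/(2π) = 443 Hz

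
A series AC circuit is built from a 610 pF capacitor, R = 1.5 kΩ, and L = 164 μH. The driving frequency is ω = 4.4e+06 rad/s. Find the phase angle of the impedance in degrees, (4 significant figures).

13.10°

X_L = ωL = 721.6 Ω
X_C = 1/(ωC) = 372.6 Ω
Net reactance X = X_L − X_C = 349.0 Ω
Z = 1500 + j349.0 Ω
|Z| = √(1500² + 349.0²) = 1540 Ω
∠Z = arctan(349.0/1500) = 13.10°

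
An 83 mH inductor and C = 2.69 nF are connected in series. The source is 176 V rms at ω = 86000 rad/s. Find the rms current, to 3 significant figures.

X_L = ωL = 7140 Ω
X_C = 1/(ωC) = 4320 Ω
Net reactance X = X_L − X_C = 2820 Ω
Z = j2820 Ω
|Z| = √(0² + 2820²) = 2820 Ω
I = V/|Z| = 176/2820 = 62.5 mA

62.5 mA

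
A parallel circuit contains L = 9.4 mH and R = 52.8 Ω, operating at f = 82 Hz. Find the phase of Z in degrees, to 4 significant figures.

ω = 2πf = 515.2 rad/s
X_L = ωL = 4.843 Ω
Parallel: admittances add. Y = 1/R + 1/(jωL)
Y = (0.01894 − j0.2065) S
|Y| = 0.2073 S → |Z| = 1/|Y| = 4.823 Ω, ∠Z = −∠Y = 84.76°

84.76°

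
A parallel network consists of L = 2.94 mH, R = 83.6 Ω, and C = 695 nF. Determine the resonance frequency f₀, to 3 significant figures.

ω₀ = 1/√(LC) = 1/√(0.00294 × 6.95e-07) = 22120 rad/s
f₀ = ω₀/(2π) = 3.52 kHz

3.52 kHz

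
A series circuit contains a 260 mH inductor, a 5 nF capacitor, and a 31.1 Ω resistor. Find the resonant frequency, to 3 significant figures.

4.41 kHz

ω₀ = 1/√(LC) = 1/√(0.26 × 5e-09) = 27740 rad/s
f₀ = ω₀/(2π) = 4.41 kHz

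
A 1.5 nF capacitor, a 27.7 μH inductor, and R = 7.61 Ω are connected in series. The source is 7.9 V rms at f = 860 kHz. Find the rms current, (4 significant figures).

ω = 2πf = 5.404e+06 rad/s
X_L = ωL = 149.7 Ω
X_C = 1/(ωC) = 123.4 Ω
Net reactance X = X_L − X_C = 26.30 Ω
Z = 7.610 + j26.30 Ω
|Z| = √(7.610² + 26.30²) = 27.38 Ω
I = V/|Z| = 7.9/27.38 = 288.5 mA

288.5 mA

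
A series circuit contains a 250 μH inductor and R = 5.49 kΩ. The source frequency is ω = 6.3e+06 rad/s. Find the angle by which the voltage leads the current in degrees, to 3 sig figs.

16.0°

X_L = ωL = 1580 Ω
Z = 5490 + j1580 Ω
|Z| = √(5490² + 1580²) = 5710 Ω
∠Z = arctan(1580/5490) = 16.0°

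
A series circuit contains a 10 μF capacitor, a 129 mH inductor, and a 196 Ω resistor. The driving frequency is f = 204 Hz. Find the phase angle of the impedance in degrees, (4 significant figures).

ω = 2πf = 1282 rad/s
X_L = ωL = 165.3 Ω
X_C = 1/(ωC) = 78.02 Ω
Net reactance X = X_L − X_C = 87.33 Ω
Z = 196.0 + j87.33 Ω
|Z| = √(196.0² + 87.33²) = 214.6 Ω
∠Z = arctan(87.33/196.0) = 24.02°

24.02°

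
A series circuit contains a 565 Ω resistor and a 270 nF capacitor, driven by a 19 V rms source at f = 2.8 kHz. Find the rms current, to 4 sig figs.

ω = 2πf = 17590 rad/s
X_C = 1/(ωC) = 210.5 Ω
Z = 565.0 − j210.5 Ω
|Z| = √(565.0² + 210.5²) = 602.9 Ω
I = V/|Z| = 19/602.9 = 31.51 mA

31.51 mA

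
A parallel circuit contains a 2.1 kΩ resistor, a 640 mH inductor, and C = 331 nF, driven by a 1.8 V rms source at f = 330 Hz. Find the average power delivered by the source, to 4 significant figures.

1.543 mW

ω = 2πf = 2073 rad/s
X_L = ωL = 1327 Ω
X_C = 1/(ωC) = 1457 Ω
Parallel: admittances add. Y = 1/R + 1/(jωL) + jωC
Y = (0.0004762 − j6.726e-05) S
|Y| = 0.0004809 S → |Z| = 1/|Y| = 2079 Ω, ∠Z = −∠Y = 8.040°
I = V/|Z| = 865.7 μA
P = VI cos φ = 1.8 × 0.0008657 × cos(8.040°) = 1.543 mW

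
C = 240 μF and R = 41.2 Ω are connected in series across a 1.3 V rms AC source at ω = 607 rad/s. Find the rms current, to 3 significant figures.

X_C = 1/(ωC) = 6.86 Ω
Z = 41.2 − j6.86 Ω
|Z| = √(41.2² + 6.86²) = 41.8 Ω
I = V/|Z| = 1.3/41.8 = 31.1 mA

31.1 mA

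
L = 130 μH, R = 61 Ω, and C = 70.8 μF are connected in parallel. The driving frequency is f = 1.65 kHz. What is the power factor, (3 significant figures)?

ω = 2πf = 10370 rad/s
X_L = ωL = 1.35 Ω
X_C = 1/(ωC) = 1.36 Ω
Parallel: admittances add. Y = 1/R + 1/(jωL) + jωC
Y = (0.0164 − j0.00798) S
|Y| = 0.0182 S → |Z| = 1/|Y| = 54.8 Ω, ∠Z = −∠Y = 26.0°
cos φ = cos(26.0°) = 0.899

0.899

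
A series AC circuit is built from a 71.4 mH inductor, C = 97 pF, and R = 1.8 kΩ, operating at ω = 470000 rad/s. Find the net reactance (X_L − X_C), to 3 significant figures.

11600 Ω

X_L = ωL = 33600 Ω
X_C = 1/(ωC) = 21900 Ω
X = 33600 − 21900 = 11600 Ω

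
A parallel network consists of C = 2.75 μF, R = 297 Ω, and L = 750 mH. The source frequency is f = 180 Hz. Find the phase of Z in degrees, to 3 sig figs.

ω = 2πf = 1131 rad/s
X_L = ωL = 848 Ω
X_C = 1/(ωC) = 322 Ω
Parallel: admittances add. Y = 1/R + 1/(jωL) + jωC
Y = (0.00337 + j0.00193) S
|Y| = 0.00388 S → |Z| = 1/|Y| = 258 Ω, ∠Z = −∠Y = -29.8°

-29.8°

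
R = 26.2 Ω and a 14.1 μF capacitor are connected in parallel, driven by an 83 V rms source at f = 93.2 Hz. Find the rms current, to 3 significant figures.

ω = 2πf = 585.6 rad/s
X_C = 1/(ωC) = 121 Ω
Parallel: admittances add. Y = 1/R + jωC
Y = (0.0382 + j0.00826) S
|Y| = 0.0391 S → |Z| = 1/|Y| = 25.6 Ω, ∠Z = −∠Y = -12.2°
I = V/|Z| = 83/25.6 = 3.24 A

3.24 A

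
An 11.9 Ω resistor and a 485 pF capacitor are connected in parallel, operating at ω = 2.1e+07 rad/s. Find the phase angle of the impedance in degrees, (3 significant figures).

X_C = 1/(ωC) = 98.2 Ω
Parallel: admittances add. Y = 1/R + jωC
Y = (0.0840 + j0.0102) S
|Y| = 0.0846 S → |Z| = 1/|Y| = 11.8 Ω, ∠Z = −∠Y = -6.91°

-6.91°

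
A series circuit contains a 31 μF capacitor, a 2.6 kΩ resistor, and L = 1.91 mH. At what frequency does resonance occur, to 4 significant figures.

ω₀ = 1/√(LC) = 1/√(0.00191 × 3.1e-05) = 4110 rad/s
f₀ = ω₀/(2π) = 654.1 Hz

654.1 Hz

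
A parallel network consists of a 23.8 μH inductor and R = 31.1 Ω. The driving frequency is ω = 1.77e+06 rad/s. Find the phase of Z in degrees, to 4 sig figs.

36.44°

X_L = ωL = 42.13 Ω
Parallel: admittances add. Y = 1/R + 1/(jωL)
Y = (0.03215 − j0.02374) S
|Y| = 0.03997 S → |Z| = 1/|Y| = 25.02 Ω, ∠Z = −∠Y = 36.44°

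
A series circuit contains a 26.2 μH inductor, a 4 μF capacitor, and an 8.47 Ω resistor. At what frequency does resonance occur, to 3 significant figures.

15.5 kHz

ω₀ = 1/√(LC) = 1/√(2.62e-05 × 4e-06) = 97680 rad/s
f₀ = ω₀/(2π) = 15.5 kHz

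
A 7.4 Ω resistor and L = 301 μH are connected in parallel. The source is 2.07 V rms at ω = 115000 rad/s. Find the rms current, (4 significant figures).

X_L = ωL = 34.62 Ω
Parallel: admittances add. Y = 1/R + 1/(jωL)
Y = (0.1351 − j0.02889) S
|Y| = 0.1382 S → |Z| = 1/|Y| = 7.236 Ω, ∠Z = −∠Y = 12.07°
I = V/|Z| = 2.07/7.236 = 286.1 mA

286.1 mA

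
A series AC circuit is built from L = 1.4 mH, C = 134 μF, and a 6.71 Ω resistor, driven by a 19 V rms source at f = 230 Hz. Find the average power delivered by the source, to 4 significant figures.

44.13 W

ω = 2πf = 1445 rad/s
X_L = ωL = 2.023 Ω
X_C = 1/(ωC) = 5.164 Ω
Net reactance X = X_L − X_C = -3.141 Ω
Z = 6.710 − j3.141 Ω
|Z| = √(6.710² + 3.141²) = 7.409 Ω
∠Z = arctan(-3.141/6.710) = -25.08°
I = V/|Z| = 2.565 A
P = VI cos φ = 19 × 2.565 × cos(-25.08°) = 44.13 W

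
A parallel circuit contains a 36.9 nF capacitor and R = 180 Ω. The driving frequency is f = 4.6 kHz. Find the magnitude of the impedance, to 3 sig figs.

ω = 2πf = 28900 rad/s
X_C = 1/(ωC) = 938 Ω
Parallel: admittances add. Y = 1/R + jωC
Y = (0.00556 + j0.00107) S
|Y| = 0.00566 S → |Z| = 1/|Y| = 177 Ω, ∠Z = −∠Y = -10.9°

177 Ω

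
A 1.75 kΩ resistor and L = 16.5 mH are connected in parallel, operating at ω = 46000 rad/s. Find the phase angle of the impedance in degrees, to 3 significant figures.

X_L = ωL = 759 Ω
Parallel: admittances add. Y = 1/R + 1/(jωL)
Y = (0.000571 − j0.00132) S
|Y| = 0.00144 S → |Z| = 1/|Y| = 696 Ω, ∠Z = −∠Y = 66.6°

66.6°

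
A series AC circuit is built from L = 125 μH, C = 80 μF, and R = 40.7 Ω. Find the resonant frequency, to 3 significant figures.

ω₀ = 1/√(LC) = 1/√(0.000125 × 8e-05) = 10000 rad/s
f₀ = ω₀/(2π) = 1.59 kHz

1.59 kHz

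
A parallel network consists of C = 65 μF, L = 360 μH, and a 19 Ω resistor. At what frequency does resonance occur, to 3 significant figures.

1.04 kHz

ω₀ = 1/√(LC) = 1/√(0.00036 × 6.5e-05) = 6537 rad/s
f₀ = ω₀/(2π) = 1.04 kHz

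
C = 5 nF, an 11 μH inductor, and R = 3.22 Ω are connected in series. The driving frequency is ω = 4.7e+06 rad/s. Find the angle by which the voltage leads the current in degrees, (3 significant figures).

X_L = ωL = 51.7 Ω
X_C = 1/(ωC) = 42.6 Ω
Net reactance X = X_L − X_C = 9.15 Ω
Z = 3.22 + j9.15 Ω
|Z| = √(3.22² + 9.15²) = 9.70 Ω
∠Z = arctan(9.15/3.22) = 70.6°

70.6°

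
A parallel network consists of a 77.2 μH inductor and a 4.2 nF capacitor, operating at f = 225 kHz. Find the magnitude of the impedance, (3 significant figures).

ω = 2πf = 1.414e+06 rad/s
X_L = ωL = 109 Ω
X_C = 1/(ωC) = 168 Ω
Parallel: admittances add. Y = 1/(jωL) + jωC
Y = (0 − j0.00323) S
|Y| = 0.00323 S → |Z| = 1/|Y| = 310 Ω, ∠Z = −∠Y = 90.0°

310 Ω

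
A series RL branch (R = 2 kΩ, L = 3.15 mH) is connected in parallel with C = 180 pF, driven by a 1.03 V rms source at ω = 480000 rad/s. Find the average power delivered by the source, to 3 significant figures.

X_L = ωL = 1510 Ω
X_C = 1/(ωC) = 11600 Ω
Branch 1 (R+jX_L): Z₁ = 2000 + j1510 Ω, |Z₁| = 2510 Ω
Branch 2 (−jX_C): Z₂ = −j11600 Ω
Parallel: Z = Z₁Z₂/(Z₁+Z₂), |Z| = 2830 Ω, ∠Z = 25.8°
I = V/|Z| = 364 μA
P = VI cos φ = 1.03 × 0.000364 × cos(25.8°) = 338 μW

338 μW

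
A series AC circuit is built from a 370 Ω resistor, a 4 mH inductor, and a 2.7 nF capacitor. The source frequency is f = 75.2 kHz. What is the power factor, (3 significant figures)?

ω = 2πf = 472500 rad/s
X_L = ωL = 1890 Ω
X_C = 1/(ωC) = 784 Ω
Net reactance X = X_L − X_C = 1110 Ω
Z = 370 + j1110 Ω
|Z| = √(370² + 1110²) = 1170 Ω
∠Z = arctan(1110/370) = 71.5°
cos φ = cos(71.5°) = 0.317

0.317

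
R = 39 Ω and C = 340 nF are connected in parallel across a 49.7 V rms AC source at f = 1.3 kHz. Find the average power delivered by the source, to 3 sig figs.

63.3 W

ω = 2πf = 8168 rad/s
X_C = 1/(ωC) = 360 Ω
Parallel: admittances add. Y = 1/R + jωC
Y = (0.0256 + j0.00278) S
|Y| = 0.0258 S → |Z| = 1/|Y| = 38.8 Ω, ∠Z = −∠Y = -6.18°
I = V/|Z| = 1.28 A
P = VI cos φ = 49.7 × 1.28 × cos(-6.18°) = 63.3 W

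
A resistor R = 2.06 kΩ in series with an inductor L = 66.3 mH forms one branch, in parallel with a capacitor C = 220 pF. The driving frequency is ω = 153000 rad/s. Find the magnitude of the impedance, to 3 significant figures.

X_L = ωL = 10100 Ω
X_C = 1/(ωC) = 29700 Ω
Branch 1 (R+jX_L): Z₁ = 2060 + j10100 Ω, |Z₁| = 10400 Ω
Branch 2 (−jX_C): Z₂ = −j29700 Ω
Parallel: Z = Z₁Z₂/(Z₁+Z₂), |Z| = 15600 Ω, ∠Z = 72.5°

15600 Ω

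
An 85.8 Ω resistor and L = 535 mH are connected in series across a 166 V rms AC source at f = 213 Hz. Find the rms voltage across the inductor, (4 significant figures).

164.8 V

ω = 2πf = 1338 rad/s
X_L = ωL = 716.0 Ω
Z = 85.80 + j716.0 Ω
|Z| = √(85.80² + 716.0²) = 721.1 Ω
I = V/|Z| = 230.2 mA
V_L = I·|Z_L| = 0.2302 × 716.0 = 164.8 V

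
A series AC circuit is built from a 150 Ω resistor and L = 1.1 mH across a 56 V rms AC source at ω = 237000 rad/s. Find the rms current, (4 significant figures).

X_L = ωL = 260.7 Ω
Z = 150.0 + j260.7 Ω
|Z| = √(150.0² + 260.7²) = 300.8 Ω
I = V/|Z| = 56/300.8 = 186.2 mA

186.2 mA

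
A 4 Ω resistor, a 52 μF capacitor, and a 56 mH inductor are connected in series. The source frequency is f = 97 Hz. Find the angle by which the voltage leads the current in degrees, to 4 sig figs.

32.79°

ω = 2πf = 609.5 rad/s
X_L = ωL = 34.13 Ω
X_C = 1/(ωC) = 31.55 Ω
Net reactance X = X_L − X_C = 2.577 Ω
Z = 4.000 + j2.577 Ω
|Z| = √(4.000² + 2.577²) = 4.758 Ω
∠Z = arctan(2.577/4.000) = 32.79°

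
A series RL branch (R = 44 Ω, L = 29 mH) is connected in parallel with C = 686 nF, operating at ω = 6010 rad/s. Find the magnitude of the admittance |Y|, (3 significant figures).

X_L = ωL = 174 Ω
X_C = 1/(ωC) = 243 Ω
Branch 1 (R+jX_L): Z₁ = 44.0 + j174 Ω, |Z₁| = 180 Ω
Branch 2 (−jX_C): Z₂ = −j243 Ω
Parallel: Z = Z₁Z₂/(Z₁+Z₂), |Z| = 537 Ω, ∠Z = 43.0°
|Y| = 1/|Z| = 1.86 mS

1.86 mS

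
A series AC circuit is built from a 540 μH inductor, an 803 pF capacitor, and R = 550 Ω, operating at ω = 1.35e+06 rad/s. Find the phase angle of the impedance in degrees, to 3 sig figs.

X_L = ωL = 729 Ω
X_C = 1/(ωC) = 922 Ω
Net reactance X = X_L − X_C = -193 Ω
Z = 550 − j193 Ω
|Z| = √(550² + 193²) = 583 Ω
∠Z = arctan(-193/550) = -19.4°

-19.4°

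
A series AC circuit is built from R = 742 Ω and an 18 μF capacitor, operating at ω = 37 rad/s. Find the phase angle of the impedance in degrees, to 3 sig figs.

X_C = 1/(ωC) = 1500 Ω
Z = 742 − j1500 Ω
|Z| = √(742² + 1500²) = 1670 Ω
∠Z = arctan(-1500/742) = -63.7°

-63.7°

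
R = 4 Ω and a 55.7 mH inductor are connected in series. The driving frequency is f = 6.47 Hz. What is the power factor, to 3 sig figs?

ω = 2πf = 40.65 rad/s
X_L = ωL = 2.26 Ω
Z = 4.00 + j2.26 Ω
|Z| = √(4.00² + 2.26²) = 4.60 Ω
∠Z = arctan(2.26/4.00) = 29.5°
cos φ = cos(29.5°) = 0.870

0.870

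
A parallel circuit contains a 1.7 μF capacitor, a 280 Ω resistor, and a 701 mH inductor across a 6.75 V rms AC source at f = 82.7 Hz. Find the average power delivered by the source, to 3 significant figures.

ω = 2πf = 519.6 rad/s
X_L = ωL = 364 Ω
X_C = 1/(ωC) = 1130 Ω
Parallel: admittances add. Y = 1/R + 1/(jωL) + jωC
Y = (0.00357 − j0.00186) S
|Y| = 0.00403 S → |Z| = 1/|Y| = 248 Ω, ∠Z = −∠Y = 27.5°
I = V/|Z| = 27.2 mA
P = VI cos φ = 6.75 × 0.0272 × cos(27.5°) = 163 mW

163 mW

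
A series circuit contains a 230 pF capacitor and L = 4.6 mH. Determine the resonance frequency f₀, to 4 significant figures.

154.7 kHz

ω₀ = 1/√(LC) = 1/√(0.0046 × 2.3e-10) = 972200 rad/s
f₀ = ω₀/(2π) = 154.7 kHz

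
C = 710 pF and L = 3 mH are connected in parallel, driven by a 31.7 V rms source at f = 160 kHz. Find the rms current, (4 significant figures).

ω = 2πf = 1.005e+06 rad/s
X_L = ωL = 3016 Ω
X_C = 1/(ωC) = 1401 Ω
Parallel: admittances add. Y = 1/(jωL) + jωC
Y = (0 + j0.0003822) S
|Y| = 0.0003822 S → |Z| = 1/|Y| = 2616 Ω, ∠Z = −∠Y = -90.00°
I = V/|Z| = 31.7/2616 = 12.12 mA

12.12 mA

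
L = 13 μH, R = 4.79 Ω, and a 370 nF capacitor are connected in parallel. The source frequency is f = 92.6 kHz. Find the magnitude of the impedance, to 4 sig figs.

4.451 Ω

ω = 2πf = 581800 rad/s
X_L = ωL = 7.564 Ω
X_C = 1/(ωC) = 4.645 Ω
Parallel: admittances add. Y = 1/R + 1/(jωL) + jωC
Y = (0.2088 + j0.08306) S
|Y| = 0.2247 S → |Z| = 1/|Y| = 4.451 Ω, ∠Z = −∠Y = -21.70°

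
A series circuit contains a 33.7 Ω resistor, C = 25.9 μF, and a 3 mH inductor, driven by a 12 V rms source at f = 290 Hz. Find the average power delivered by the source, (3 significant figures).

ω = 2πf = 1822 rad/s
X_L = ωL = 5.47 Ω
X_C = 1/(ωC) = 21.2 Ω
Net reactance X = X_L − X_C = -15.7 Ω
Z = 33.7 − j15.7 Ω
|Z| = √(33.7² + 15.7²) = 37.2 Ω
∠Z = arctan(-15.7/33.7) = -25.0°
I = V/|Z| = 323 mA
P = VI cos φ = 12 × 0.323 × cos(-25.0°) = 3.51 W

3.51 W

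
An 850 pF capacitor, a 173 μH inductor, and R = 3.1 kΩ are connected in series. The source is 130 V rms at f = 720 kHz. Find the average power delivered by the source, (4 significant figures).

5.301 W

ω = 2πf = 4.524e+06 rad/s
X_L = ωL = 782.6 Ω
X_C = 1/(ωC) = 260.1 Ω
Net reactance X = X_L − X_C = 522.6 Ω
Z = 3100 + j522.6 Ω
|Z| = √(3100² + 522.6²) = 3144 Ω
∠Z = arctan(522.6/3100) = 9.569°
I = V/|Z| = 41.35 mA
P = VI cos φ = 130 × 0.04135 × cos(9.569°) = 5.301 W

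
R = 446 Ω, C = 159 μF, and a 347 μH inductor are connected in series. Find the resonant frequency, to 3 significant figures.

ω₀ = 1/√(LC) = 1/√(0.000347 × 0.000159) = 4257 rad/s
f₀ = ω₀/(2π) = 678 Hz

678 Hz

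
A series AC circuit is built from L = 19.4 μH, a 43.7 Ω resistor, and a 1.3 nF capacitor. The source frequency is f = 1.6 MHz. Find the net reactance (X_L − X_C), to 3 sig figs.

119 Ω

ω = 2πf = 1.005e+07 rad/s
X_L = ωL = 195 Ω
X_C = 1/(ωC) = 76.5 Ω
X = 195 − 76.5 = 119 Ω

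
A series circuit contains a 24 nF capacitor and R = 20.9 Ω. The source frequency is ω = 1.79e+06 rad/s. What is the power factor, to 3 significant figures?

0.668

X_C = 1/(ωC) = 23.3 Ω
Z = 20.9 − j23.3 Ω
|Z| = √(20.9² + 23.3²) = 31.3 Ω
∠Z = arctan(-23.3/20.9) = -48.1°
cos φ = cos(-48.1°) = 0.668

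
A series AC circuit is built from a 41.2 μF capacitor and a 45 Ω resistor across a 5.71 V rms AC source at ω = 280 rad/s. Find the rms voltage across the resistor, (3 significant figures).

2.63 V

X_C = 1/(ωC) = 86.7 Ω
Z = 45.0 − j86.7 Ω
|Z| = √(45.0² + 86.7²) = 97.7 Ω
I = V/|Z| = 58.5 mA
V_R = I·|Z_R| = 0.0585 × 45.0 = 2.63 V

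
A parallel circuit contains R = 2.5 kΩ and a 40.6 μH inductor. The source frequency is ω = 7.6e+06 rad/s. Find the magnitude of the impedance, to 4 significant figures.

306.2 Ω

X_L = ωL = 308.6 Ω
Parallel: admittances add. Y = 1/R + 1/(jωL)
Y = (0.0004000 − j0.003241) S
|Y| = 0.003265 S → |Z| = 1/|Y| = 306.2 Ω, ∠Z = −∠Y = 82.96°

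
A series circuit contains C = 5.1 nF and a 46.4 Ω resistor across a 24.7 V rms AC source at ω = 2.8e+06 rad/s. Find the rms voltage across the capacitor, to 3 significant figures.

X_C = 1/(ωC) = 70.0 Ω
Z = 46.4 − j70.0 Ω
|Z| = √(46.4² + 70.0²) = 84.0 Ω
I = V/|Z| = 294 mA
V_C = I·|Z_C| = 0.294 × 70.0 = 20.6 V

20.6 V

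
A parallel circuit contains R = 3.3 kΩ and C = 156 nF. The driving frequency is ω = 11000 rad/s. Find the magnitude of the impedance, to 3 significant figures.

574 Ω

X_C = 1/(ωC) = 583 Ω
Parallel: admittances add. Y = 1/R + jωC
Y = (0.000303 + j0.00172) S
|Y| = 0.00174 S → |Z| = 1/|Y| = 574 Ω, ∠Z = −∠Y = -80.0°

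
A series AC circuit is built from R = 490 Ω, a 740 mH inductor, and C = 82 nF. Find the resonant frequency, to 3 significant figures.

646 Hz

ω₀ = 1/√(LC) = 1/√(0.74 × 8.2e-08) = 4060 rad/s
f₀ = ω₀/(2π) = 646 Hz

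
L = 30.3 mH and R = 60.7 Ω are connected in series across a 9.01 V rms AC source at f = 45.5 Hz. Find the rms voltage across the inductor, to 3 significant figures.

ω = 2πf = 285.9 rad/s
X_L = ωL = 8.66 Ω
Z = 60.7 + j8.66 Ω
|Z| = √(60.7² + 8.66²) = 61.3 Ω
I = V/|Z| = 147 mA
V_L = I·|Z_L| = 0.147 × 8.66 = 1.27 V

1.27 V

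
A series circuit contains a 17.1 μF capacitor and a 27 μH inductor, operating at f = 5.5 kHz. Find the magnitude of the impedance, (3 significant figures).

0.759 Ω

ω = 2πf = 34560 rad/s
X_L = ωL = 0.933 Ω
X_C = 1/(ωC) = 1.69 Ω
Net reactance X = X_L − X_C = -0.759 Ω
Z = − j0.759 Ω
|Z| = √(0² + 0.759²) = 0.759 Ω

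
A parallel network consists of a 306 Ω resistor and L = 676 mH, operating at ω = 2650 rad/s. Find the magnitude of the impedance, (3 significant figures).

X_L = ωL = 1790 Ω
Parallel: admittances add. Y = 1/R + 1/(jωL)
Y = (0.00327 − j0.000558) S
|Y| = 0.00332 S → |Z| = 1/|Y| = 302 Ω, ∠Z = −∠Y = 9.69°

302 Ω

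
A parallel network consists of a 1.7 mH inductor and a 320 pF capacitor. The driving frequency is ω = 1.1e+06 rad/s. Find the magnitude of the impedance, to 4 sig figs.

5472 Ω

X_L = ωL = 1870 Ω
X_C = 1/(ωC) = 2841 Ω
Parallel: admittances add. Y = 1/(jωL) + jωC
Y = (0 − j0.0001828) S
|Y| = 0.0001828 S → |Z| = 1/|Y| = 5472 Ω, ∠Z = −∠Y = 90.00°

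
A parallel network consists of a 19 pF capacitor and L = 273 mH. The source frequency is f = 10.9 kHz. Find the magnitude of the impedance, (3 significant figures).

ω = 2πf = 68490 rad/s
X_L = ωL = 18700 Ω
X_C = 1/(ωC) = 768000 Ω
Parallel: admittances add. Y = 1/(jωL) + jωC
Y = (0 − j5.22e-05) S
|Y| = 5.22e-05 S → |Z| = 1/|Y| = 19200 Ω, ∠Z = −∠Y = 90.0°

19200 Ω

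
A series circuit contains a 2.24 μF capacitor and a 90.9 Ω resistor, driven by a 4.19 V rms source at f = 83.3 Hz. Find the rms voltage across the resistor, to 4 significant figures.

ω = 2πf = 523.4 rad/s
X_C = 1/(ωC) = 853.0 Ω
Z = 90.90 − j853.0 Ω
|Z| = √(90.90² + 853.0²) = 857.8 Ω
I = V/|Z| = 4.885 mA
V_R = I·|Z_R| = 0.004885 × 90.90 = 0.4440 V

0.4440 V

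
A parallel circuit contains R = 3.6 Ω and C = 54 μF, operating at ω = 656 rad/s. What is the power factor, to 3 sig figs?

0.992

X_C = 1/(ωC) = 28.2 Ω
Parallel: admittances add. Y = 1/R + jωC
Y = (0.278 + j0.0354) S
|Y| = 0.280 S → |Z| = 1/|Y| = 3.57 Ω, ∠Z = −∠Y = -7.27°
cos φ = cos(-7.27°) = 0.992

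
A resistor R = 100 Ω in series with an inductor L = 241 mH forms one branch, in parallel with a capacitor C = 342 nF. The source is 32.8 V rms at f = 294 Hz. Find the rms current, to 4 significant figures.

51.87 mA

ω = 2πf = 1847 rad/s
X_L = ωL = 445.2 Ω
X_C = 1/(ωC) = 1583 Ω
Branch 1 (R+jX_L): Z₁ = 100.0 + j445.2 Ω, |Z₁| = 456.3 Ω
Branch 2 (−jX_C): Z₂ = −j1583 Ω
Parallel: Z = Z₁Z₂/(Z₁+Z₂), |Z| = 632.4 Ω, ∠Z = 72.32°
I = V/|Z| = 32.8/632.4 = 51.87 mA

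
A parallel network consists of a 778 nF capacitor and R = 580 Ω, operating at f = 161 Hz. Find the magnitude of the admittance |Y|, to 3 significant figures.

ω = 2πf = 1012 rad/s
X_C = 1/(ωC) = 1270 Ω
Parallel: admittances add. Y = 1/R + jωC
Y = (0.00172 + j0.000787) S
|Y| = 0.00190 S → |Z| = 1/|Y| = 528 Ω, ∠Z = −∠Y = -24.5°

1.90 mS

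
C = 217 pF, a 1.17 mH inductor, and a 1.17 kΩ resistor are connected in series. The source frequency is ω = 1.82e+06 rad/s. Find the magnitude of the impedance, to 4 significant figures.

X_L = ωL = 2129 Ω
X_C = 1/(ωC) = 2532 Ω
Net reactance X = X_L − X_C = -402.6 Ω
Z = 1170 − j402.6 Ω
|Z| = √(1170² + 402.6²) = 1237 Ω

1237 Ω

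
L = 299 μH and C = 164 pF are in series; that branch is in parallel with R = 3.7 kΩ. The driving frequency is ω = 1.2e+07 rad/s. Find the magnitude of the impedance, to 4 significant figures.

X_L = ωL = 3588 Ω
X_C = 1/(ωC) = 508.1 Ω
Branch 1: Z₁ = R = 3700 Ω
Branch 2 (series LC): Z₂ = j(X_L − X_C) = j3080 Ω
Parallel: Z = Z₁Z₂/(Z₁+Z₂), |Z| = 2367 Ω, ∠Z = 50.23°

2367 Ω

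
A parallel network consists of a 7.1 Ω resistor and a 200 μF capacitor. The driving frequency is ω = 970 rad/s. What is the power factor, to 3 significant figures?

X_C = 1/(ωC) = 5.15 Ω
Parallel: admittances add. Y = 1/R + jωC
Y = (0.141 + j0.194) S
|Y| = 0.240 S → |Z| = 1/|Y| = 4.17 Ω, ∠Z = −∠Y = -54.0°
cos φ = cos(-54.0°) = 0.588

0.588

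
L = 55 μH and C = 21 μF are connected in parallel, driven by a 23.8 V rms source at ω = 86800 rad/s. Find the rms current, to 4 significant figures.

38.40 A

X_L = ωL = 4.774 Ω
X_C = 1/(ωC) = 0.5486 Ω
Parallel: admittances add. Y = 1/(jωL) + jωC
Y = (0 + j1.613) S
|Y| = 1.613 S → |Z| = 1/|Y| = 0.6198 Ω, ∠Z = −∠Y = -90.00°
I = V/|Z| = 23.8/0.6198 = 38.40 A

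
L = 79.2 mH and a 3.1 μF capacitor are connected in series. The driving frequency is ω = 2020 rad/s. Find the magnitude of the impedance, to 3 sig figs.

0.291 Ω

X_L = ωL = 160 Ω
X_C = 1/(ωC) = 160 Ω
Net reactance X = X_L − X_C = 0.291 Ω
Z = j0.291 Ω
|Z| = √(0² + 0.291²) = 0.291 Ω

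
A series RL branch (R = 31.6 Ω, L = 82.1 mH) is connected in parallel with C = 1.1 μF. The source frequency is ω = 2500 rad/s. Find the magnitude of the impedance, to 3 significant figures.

468 Ω

X_L = ωL = 205 Ω
X_C = 1/(ωC) = 364 Ω
Branch 1 (R+jX_L): Z₁ = 31.6 + j205 Ω, |Z₁| = 208 Ω
Branch 2 (−jX_C): Z₂ = −j364 Ω
Parallel: Z = Z₁Z₂/(Z₁+Z₂), |Z| = 468 Ω, ∠Z = 70.0°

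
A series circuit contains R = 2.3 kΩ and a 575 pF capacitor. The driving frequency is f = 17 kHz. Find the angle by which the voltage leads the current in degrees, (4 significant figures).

-81.96°

ω = 2πf = 106800 rad/s
X_C = 1/(ωC) = 16280 Ω
Z = 2300 − j16280 Ω
|Z| = √(2300² + 16280²) = 16440 Ω
∠Z = arctan(-16280/2300) = -81.96°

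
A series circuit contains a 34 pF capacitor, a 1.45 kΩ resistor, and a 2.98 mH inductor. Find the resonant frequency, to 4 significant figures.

ω₀ = 1/√(LC) = 1/√(0.00298 × 3.4e-11) = 3.142e+06 rad/s
f₀ = ω₀/(2π) = 500.0 kHz

500.0 kHz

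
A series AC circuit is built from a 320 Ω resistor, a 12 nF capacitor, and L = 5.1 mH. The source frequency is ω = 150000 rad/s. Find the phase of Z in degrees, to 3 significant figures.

X_L = ωL = 765 Ω
X_C = 1/(ωC) = 556 Ω
Net reactance X = X_L − X_C = 209 Ω
Z = 320 + j209 Ω
|Z| = √(320² + 209²) = 382 Ω
∠Z = arctan(209/320) = 33.2°

33.2°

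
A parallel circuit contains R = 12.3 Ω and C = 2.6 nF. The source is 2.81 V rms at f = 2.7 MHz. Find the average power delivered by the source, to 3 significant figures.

642 mW

ω = 2πf = 1.696e+07 rad/s
X_C = 1/(ωC) = 22.7 Ω
Parallel: admittances add. Y = 1/R + jωC
Y = (0.0813 + j0.0441) S
|Y| = 0.0925 S → |Z| = 1/|Y| = 10.8 Ω, ∠Z = −∠Y = -28.5°
I = V/|Z| = 260 mA
P = VI cos φ = 2.81 × 0.260 × cos(-28.5°) = 642 mW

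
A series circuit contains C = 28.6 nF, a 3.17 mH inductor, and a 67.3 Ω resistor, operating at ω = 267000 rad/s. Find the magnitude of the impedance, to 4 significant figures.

X_L = ωL = 846.4 Ω
X_C = 1/(ωC) = 131.0 Ω
Net reactance X = X_L − X_C = 715.4 Ω
Z = 67.30 + j715.4 Ω
|Z| = √(67.30² + 715.4²) = 718.6 Ω

718.6 Ω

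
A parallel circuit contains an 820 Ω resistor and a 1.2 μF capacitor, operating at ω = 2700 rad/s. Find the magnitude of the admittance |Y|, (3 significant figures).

3.46 mS

X_C = 1/(ωC) = 309 Ω
Parallel: admittances add. Y = 1/R + jωC
Y = (0.00122 + j0.00324) S
|Y| = 0.00346 S → |Z| = 1/|Y| = 289 Ω, ∠Z = −∠Y = -69.4°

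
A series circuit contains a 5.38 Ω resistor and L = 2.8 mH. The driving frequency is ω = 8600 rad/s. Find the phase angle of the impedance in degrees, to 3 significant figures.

77.4°

X_L = ωL = 24.1 Ω
Z = 5.38 + j24.1 Ω
|Z| = √(5.38² + 24.1²) = 24.7 Ω
∠Z = arctan(24.1/5.38) = 77.4°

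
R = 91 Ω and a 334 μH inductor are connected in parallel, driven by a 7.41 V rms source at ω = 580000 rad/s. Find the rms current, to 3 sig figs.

90.0 mA

X_L = ωL = 194 Ω
Parallel: admittances add. Y = 1/R + 1/(jωL)
Y = (0.0110 − j0.00516) S
|Y| = 0.0121 S → |Z| = 1/|Y| = 82.4 Ω, ∠Z = −∠Y = 25.2°
I = V/|Z| = 7.41/82.4 = 90.0 mA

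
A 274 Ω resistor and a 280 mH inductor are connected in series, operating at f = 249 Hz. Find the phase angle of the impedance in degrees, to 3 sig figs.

58.0°

ω = 2πf = 1565 rad/s
X_L = ωL = 438 Ω
Z = 274 + j438 Ω
|Z| = √(274² + 438²) = 517 Ω
∠Z = arctan(438/274) = 58.0°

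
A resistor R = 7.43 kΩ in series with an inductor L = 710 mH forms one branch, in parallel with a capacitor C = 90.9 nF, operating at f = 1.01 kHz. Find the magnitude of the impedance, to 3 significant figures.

1900 Ω

ω = 2πf = 6346 rad/s
X_L = ωL = 4510 Ω
X_C = 1/(ωC) = 1730 Ω
Branch 1 (R+jX_L): Z₁ = 7430 + j4510 Ω, |Z₁| = 8690 Ω
Branch 2 (−jX_C): Z₂ = −j1730 Ω
Parallel: Z = Z₁Z₂/(Z₁+Z₂), |Z| = 1900 Ω, ∠Z = -79.2°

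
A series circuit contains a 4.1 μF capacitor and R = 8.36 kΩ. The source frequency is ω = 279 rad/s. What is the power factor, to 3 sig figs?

0.995

X_C = 1/(ωC) = 874 Ω
Z = 8360 − j874 Ω
|Z| = √(8360² + 874²) = 8410 Ω
∠Z = arctan(-874/8360) = -5.97°
cos φ = cos(-5.97°) = 0.995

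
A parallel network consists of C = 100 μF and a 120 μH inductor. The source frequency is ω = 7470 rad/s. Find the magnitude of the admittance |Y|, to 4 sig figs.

368.6 mS

X_L = ωL = 0.8964 Ω
X_C = 1/(ωC) = 1.339 Ω
Parallel: admittances add. Y = 1/(jωL) + jωC
Y = (0 − j0.3686) S
|Y| = 0.3686 S → |Z| = 1/|Y| = 2.713 Ω, ∠Z = −∠Y = 90.00°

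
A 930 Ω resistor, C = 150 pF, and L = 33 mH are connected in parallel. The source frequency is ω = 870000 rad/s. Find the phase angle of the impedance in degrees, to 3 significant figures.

-5.08°

X_L = ωL = 28700 Ω
X_C = 1/(ωC) = 7660 Ω
Parallel: admittances add. Y = 1/R + 1/(jωL) + jωC
Y = (0.00108 + j9.57e-05) S
|Y| = 0.00108 S → |Z| = 1/|Y| = 926 Ω, ∠Z = −∠Y = -5.08°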